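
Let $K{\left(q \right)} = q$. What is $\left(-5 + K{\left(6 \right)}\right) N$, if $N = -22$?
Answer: $-22$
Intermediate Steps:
$\left(-5 + K{\left(6 \right)}\right) N = \left(-5 + 6\right) \left(-22\right) = 1 \left(-22\right) = -22$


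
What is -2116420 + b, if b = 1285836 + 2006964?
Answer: 1176380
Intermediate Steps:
b = 3292800
-2116420 + b = -2116420 + 3292800 = 1176380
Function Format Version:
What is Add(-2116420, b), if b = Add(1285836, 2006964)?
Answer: 1176380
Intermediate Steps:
b = 3292800
Add(-2116420, b) = Add(-2116420, 3292800) = 1176380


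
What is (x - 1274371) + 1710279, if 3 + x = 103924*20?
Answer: 2514385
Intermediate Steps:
x = 2078477 (x = -3 + 103924*20 = -3 + 2078480 = 2078477)
(x - 1274371) + 1710279 = (2078477 - 1274371) + 1710279 = 804106 + 1710279 = 2514385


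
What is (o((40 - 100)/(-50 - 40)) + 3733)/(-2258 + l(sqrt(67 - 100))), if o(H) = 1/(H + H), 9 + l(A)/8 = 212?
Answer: -14935/2536 ≈ -5.8892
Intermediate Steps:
l(A) = 1624 (l(A) = -72 + 8*212 = -72 + 1696 = 1624)
o(H) = 1/(2*H)
(o((40 - 100)/(-50 - 40)) + 3733)/(-2258 + l(sqrt(67 - 100))) = (1/(2*(((40 - 100)/(-50 - 40)))) + 3733)/(-2258 + 1624) = (1/(2*((-60/(-90)))) + 3733)/(-634) = (1/(2*((-60*(-1/90)))) + 3733)*(-1/634) = (1/(2*(2/3)) + 3733)*(-1/634) = ((1/2)*(3/2) + 3733)*(-1/634) = (3/4 + 3733)*(-1/634) = (14935/4)*(-1/634) = -14935/2536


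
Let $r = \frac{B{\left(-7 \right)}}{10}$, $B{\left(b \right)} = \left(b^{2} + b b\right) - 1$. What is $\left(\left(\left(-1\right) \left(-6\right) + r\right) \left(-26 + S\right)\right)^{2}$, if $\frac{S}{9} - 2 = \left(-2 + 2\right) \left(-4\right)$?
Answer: $\frac{394384}{25} \approx 15775.0$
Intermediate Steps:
$B{\left(b \right)} = -1 + 2 b^{2}$ ($B{\left(b \right)} = \left(b^{2} + b^{2}\right) - 1 = 2 b^{2} - 1 = -1 + 2 b^{2}$)
$S = 18$ ($S = 18 + 9 \left(-2 + 2\right) \left(-4\right) = 18 + 9 \cdot 0 \left(-4\right) = 18 + 9 \cdot 0 = 18 + 0 = 18$)
$r = \frac{97}{10}$ ($r = \frac{-1 + 2 \left(-7\right)^{2}}{10} = \left(-1 + 2 \cdot 49\right) \frac{1}{10} = \left(-1 + 98\right) \frac{1}{10} = 97 \cdot \frac{1}{10} = \frac{97}{10} \approx 9.7$)
$\left(\left(\left(-1\right) \left(-6\right) + r\right) \left(-26 + S\right)\right)^{2} = \left(\left(\left(-1\right) \left(-6\right) + \frac{97}{10}\right) \left(-26 + 18\right)\right)^{2} = \left(\left(6 + \frac{97}{10}\right) \left(-8\right)\right)^{2} = \left(\frac{157}{10} \left(-8\right)\right)^{2} = \left(- \frac{628}{5}\right)^{2} = \frac{394384}{25}$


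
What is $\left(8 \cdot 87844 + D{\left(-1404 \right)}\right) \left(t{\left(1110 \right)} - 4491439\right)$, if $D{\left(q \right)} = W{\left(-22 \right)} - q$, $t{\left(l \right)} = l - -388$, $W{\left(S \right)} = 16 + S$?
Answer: $-3161591955150$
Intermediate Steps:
$t{\left(l \right)} = 388 + l$ ($t{\left(l \right)} = l + 388 = 388 + l$)
$D{\left(q \right)} = -6 - q$ ($D{\left(q \right)} = \left(16 - 22\right) - q = -6 - q$)
$\left(8 \cdot 87844 + D{\left(-1404 \right)}\right) \left(t{\left(1110 \right)} - 4491439\right) = \left(8 \cdot 87844 - -1398\right) \left(\left(388 + 1110\right) - 4491439\right) = \left(702752 + \left(-6 + 1404\right)\right) \left(1498 - 4491439\right) = \left(702752 + 1398\right) \left(-4489941\right) = 704150 \left(-4489941\right) = -3161591955150$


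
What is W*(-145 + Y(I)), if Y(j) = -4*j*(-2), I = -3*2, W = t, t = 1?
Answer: -193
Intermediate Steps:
W = 1
I = -6
Y(j) = 8*j
W*(-145 + Y(I)) = 1*(-145 + 8*(-6)) = 1*(-145 - 48) = 1*(-193) = -193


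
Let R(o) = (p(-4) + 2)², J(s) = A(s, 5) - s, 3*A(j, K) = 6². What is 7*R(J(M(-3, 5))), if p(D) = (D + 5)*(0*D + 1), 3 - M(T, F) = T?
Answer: 63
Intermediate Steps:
M(T, F) = 3 - T
p(D) = 5 + D (p(D) = (5 + D)*(0 + 1) = (5 + D)*1 = 5 + D)
A(j, K) = 12 (A(j, K) = (⅓)*6² = (⅓)*36 = 12)
J(s) = 12 - s
R(o) = 9 (R(o) = ((5 - 4) + 2)² = (1 + 2)² = 3² = 9)
7*R(J(M(-3, 5))) = 7*9 = 63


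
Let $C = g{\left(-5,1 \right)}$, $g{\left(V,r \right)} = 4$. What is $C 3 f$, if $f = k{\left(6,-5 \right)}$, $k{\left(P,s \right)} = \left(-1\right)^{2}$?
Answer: $12$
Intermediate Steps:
$C = 4$
$k{\left(P,s \right)} = 1$
$f = 1$
$C 3 f = 4 \cdot 3 \cdot 1 = 12 \cdot 1 = 12$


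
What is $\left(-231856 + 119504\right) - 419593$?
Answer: $-531945$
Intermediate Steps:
$\left(-231856 + 119504\right) - 419593 = -112352 - 419593 = -531945$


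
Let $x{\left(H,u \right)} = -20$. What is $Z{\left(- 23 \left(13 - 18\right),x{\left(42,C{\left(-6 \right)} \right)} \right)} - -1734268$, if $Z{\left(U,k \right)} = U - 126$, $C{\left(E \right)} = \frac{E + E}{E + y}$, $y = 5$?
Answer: $1734257$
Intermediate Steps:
$C{\left(E \right)} = \frac{2 E}{5 + E}$ ($C{\left(E \right)} = \frac{E + E}{E + 5} = \frac{2 E}{5 + E}$)
$Z{\left(U,k \right)} = -126 + U$ ($Z{\left(U,k \right)} = U - 126 = -126 + U$)
$Z{\left(- 23 \left(13 - 18\right),x{\left(42,C{\left(-6 \right)} \right)} \right)} - -1734268 = \left(-126 - 23 \left(13 - 18\right)\right) - -1734268 = \left(-126 - -115\right) + 1734268 = \left(-126 + 115\right) + 1734268 = -11 + 1734268 = 1734257$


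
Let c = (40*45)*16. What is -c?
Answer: -28800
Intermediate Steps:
c = 28800 (c = 1800*16 = 28800)
-c = -1*28800 = -28800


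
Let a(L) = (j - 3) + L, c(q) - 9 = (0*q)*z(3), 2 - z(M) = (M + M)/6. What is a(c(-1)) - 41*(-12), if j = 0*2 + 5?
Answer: 503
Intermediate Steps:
z(M) = 2 - M/3 (z(M) = 2 - (M + M)/6 = 2 - 2*M/6 = 2 - M/3)
c(q) = 9 (c(q) = 9 + (0*q)*(2 - ⅓*3) = 9 + 0*(2 - 1) = 9 + 0*1 = 9 + 0 = 9)
j = 5 (j = 0 + 5 = 5)
a(L) = 2 + L (a(L) = (5 - 3) + L = 2 + L)
a(c(-1)) - 41*(-12) = (2 + 9) - 41*(-12) = 11 + 492 = 503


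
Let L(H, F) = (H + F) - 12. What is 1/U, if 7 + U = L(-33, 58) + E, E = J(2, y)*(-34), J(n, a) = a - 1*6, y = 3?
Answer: 1/108 ≈ 0.0092593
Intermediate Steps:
L(H, F) = -12 + F + H (L(H, F) = (F + H) - 12 = -12 + F + H)
J(n, a) = -6 + a (J(n, a) = a - 6 = -6 + a)
E = 102 (E = (-6 + 3)*(-34) = -3*(-34) = 102)
U = 108 (U = -7 + ((-12 + 58 - 33) + 102) = -7 + (13 + 102) = -7 + 115 = 108)
1/U = 1/108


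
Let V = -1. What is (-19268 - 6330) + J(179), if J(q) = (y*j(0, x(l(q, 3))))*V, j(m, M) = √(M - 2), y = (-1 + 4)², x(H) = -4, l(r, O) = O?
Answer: -25598 - 9*I*√6 ≈ -25598.0 - 22.045*I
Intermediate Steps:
y = 9 (y = 3² = 9)
j(m, M) = √(-2 + M)
J(q) = -9*I*√6 (J(q) = (9*√(-2 - 4))*(-1) = (9*√(-6))*(-1) = (9*(I*√6))*(-1) = (9*I*√6)*(-1) = -9*I*√6)
(-19268 - 6330) + J(179) = (-19268 - 6330) - 9*I*√6 = -25598 - 9*I*√6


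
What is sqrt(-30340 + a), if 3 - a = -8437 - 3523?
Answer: I*sqrt(18377) ≈ 135.56*I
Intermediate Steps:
a = 11963 (a = 3 - (-8437 - 3523) = 3 - 1*(-11960) = 3 + 11960 = 11963)
sqrt(-30340 + a) = sqrt(-30340 + 11963) = sqrt(-18377) = I*sqrt(18377)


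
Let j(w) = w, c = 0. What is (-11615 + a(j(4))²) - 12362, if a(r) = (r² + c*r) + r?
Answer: -23577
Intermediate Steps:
a(r) = r + r² (a(r) = (r² + 0*r) + r = (r² + 0) + r = r² + r = r + r²)
(-11615 + a(j(4))²) - 12362 = (-11615 + (4*(1 + 4))²) - 12362 = (-11615 + (4*5)²) - 12362 = (-11615 + 20²) - 12362 = (-11615 + 400) - 12362 = -11215 - 12362 = -23577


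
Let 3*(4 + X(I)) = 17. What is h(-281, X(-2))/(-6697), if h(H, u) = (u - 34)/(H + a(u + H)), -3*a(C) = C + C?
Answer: -291/5712541 ≈ -5.0941e-5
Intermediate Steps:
X(I) = 5/3 (X(I) = -4 + (⅓)*17 = -4 + 17/3 = 5/3)
a(C) = -2*C/3 (a(C) = -(C + C)/3 = -2*C/3)
h(H, u) = (-34 + u)/(-2*u/3 + H/3) (h(H, u) = (u - 34)/(H - 2*(u + H)/3) = (-34 + u)/(H - 2*(H + u)/3) = (-34 + u)/(H + (-2*H/3 - 2*u/3)) = (-34 + u)/(-2*u/3 + H/3))
h(-281, X(-2))/(-6697) = (3*(-34 + 5/3)/(-281 - 2*5/3))/(-6697) = (3*(-97/3)/(-281 - 10/3))*(-1/6697) = (3*(-97/3)/(-853/3))*(-1/6697) = (3*(-3/853)*(-97/3))*(-1/6697) = (291/853)*(-1/6697) = -291/5712541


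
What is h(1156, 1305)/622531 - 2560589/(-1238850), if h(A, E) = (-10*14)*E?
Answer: 195386876537/110174647050 ≈ 1.7734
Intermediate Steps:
h(A, E) = -140*E
h(1156, 1305)/622531 - 2560589/(-1238850) = -140*1305/622531 - 2560589/(-1238850) = -182700*1/622531 - 2560589*(-1/1238850) = -26100/88933 + 2560589/1238850 = 195386876537/110174647050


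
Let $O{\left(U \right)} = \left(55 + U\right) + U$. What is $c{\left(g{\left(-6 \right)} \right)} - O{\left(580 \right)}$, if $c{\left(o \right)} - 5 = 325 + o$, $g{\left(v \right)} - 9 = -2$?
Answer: $-878$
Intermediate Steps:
$g{\left(v \right)} = 7$ ($g{\left(v \right)} = 9 - 2 = 7$)
$c{\left(o \right)} = 330 + o$ ($c{\left(o \right)} = 5 + \left(325 + o\right) = 330 + o$)
$O{\left(U \right)} = 55 + 2 U$
$c{\left(g{\left(-6 \right)} \right)} - O{\left(580 \right)} = \left(330 + 7\right) - \left(55 + 2 \cdot 580\right) = 337 - \left(55 + 1160\right) = 337 - 1215 = -878$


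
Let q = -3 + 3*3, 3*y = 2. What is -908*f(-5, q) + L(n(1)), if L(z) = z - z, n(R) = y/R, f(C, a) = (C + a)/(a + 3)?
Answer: -908/9 ≈ -100.89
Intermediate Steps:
y = ⅔ (y = (⅓)*2 = ⅔ ≈ 0.66667)
q = 6 (q = -3 + 9 = 6)
f(C, a) = (C + a)/(3 + a)
n(R) = 2/(3*R)
L(z) = 0
-908*f(-5, q) + L(n(1)) = -908*(-5 + 6)/(3 + 6) + 0 = -908/9 + 0 = -908/9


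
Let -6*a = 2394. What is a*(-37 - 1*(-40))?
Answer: -1197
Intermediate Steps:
a = -399 (a = -1/6*2394 = -399)
a*(-37 - 1*(-40)) = -399*(-37 - 1*(-40)) = -399*(-37 + 40) = -399*3 = -1197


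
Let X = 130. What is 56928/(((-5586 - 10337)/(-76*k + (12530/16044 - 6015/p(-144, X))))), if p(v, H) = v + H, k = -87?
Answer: -536018146112/21289051 ≈ -25178.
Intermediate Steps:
p(v, H) = H + v
56928/(((-5586 - 10337)/(-76*k + (12530/16044 - 6015/p(-144, X))))) = 56928/(((-5586 - 10337)/(-76*(-87) + (12530/16044 - 6015/(130 - 144))))) = 56928/((-15923/(6612 + (12530*(1/16044) - 6015/(-14))))) = 56928/((-15923/(6612 + (895/1146 - 6015*(-1/14))))) = 56928/((-15923/(6612 + (895/1146 + 6015/14)))) = 56928/((-15923/(6612 + 1726430/4011))) = 56928/((-15923/28247162/4011)) = 56928/((-15923*4011/28247162)) = 56928/(-63867153/28247162) = 56928*(-28247162/63867153) = -536018146112/21289051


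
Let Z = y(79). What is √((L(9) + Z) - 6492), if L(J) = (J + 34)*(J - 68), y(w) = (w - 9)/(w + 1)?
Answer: 15*I*√642/4 ≈ 95.016*I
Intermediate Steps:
y(w) = (-9 + w)/(1 + w)
Z = 7/8 (Z = (-9 + 79)/(1 + 79) = 70/80 = (1/80)*70 = 7/8 ≈ 0.87500)
L(J) = (-68 + J)*(34 + J) (L(J) = (34 + J)*(-68 + J) = (-68 + J)*(34 + J))
√((L(9) + Z) - 6492) = √(((-2312 + 9² - 34*9) + 7/8) - 6492) = √(((-2312 + 81 - 306) + 7/8) - 6492) = √((-2537 + 7/8) - 6492) = √(-20289/8 - 6492) = √(-72225/8) = 15*I*√642/4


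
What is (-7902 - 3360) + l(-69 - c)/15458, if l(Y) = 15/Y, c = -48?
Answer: -1218615977/108206 ≈ -11262.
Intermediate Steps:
(-7902 - 3360) + l(-69 - c)/15458 = (-7902 - 3360) + (15/(-69 - 1*(-48)))/15458 = -11262 + (15/(-69 + 48))*(1/15458) = -11262 + (15/(-21))*(1/15458) = -11262 + (15*(-1/21))*(1/15458) = -11262 - 5/7*1/15458 = -11262 - 5/108206 = -1218615977/108206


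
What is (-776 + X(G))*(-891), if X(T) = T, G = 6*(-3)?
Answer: 707454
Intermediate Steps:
G = -18
(-776 + X(G))*(-891) = (-776 - 18)*(-891) = -794*(-891) = 707454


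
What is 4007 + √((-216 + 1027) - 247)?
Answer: 4007 + 2*√141 ≈ 4030.8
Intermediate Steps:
4007 + √((-216 + 1027) - 247) = 4007 + √(811 - 247) = 4007 + √564 = 4007 + 2*√141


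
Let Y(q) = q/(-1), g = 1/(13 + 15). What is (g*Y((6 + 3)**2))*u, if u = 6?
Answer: -243/14 ≈ -17.357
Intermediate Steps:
g = 1/28 ≈ 0.035714
Y(q) = -q (Y(q) = q*(-1) = -q)
(g*Y((6 + 3)**2))*u = ((-(6 + 3)**2)/28)*6 = ((-1*9**2)/28)*6 = ((-1*81)/28)*6 = ((1/28)*(-81))*6 = -81/28*6 = -243/14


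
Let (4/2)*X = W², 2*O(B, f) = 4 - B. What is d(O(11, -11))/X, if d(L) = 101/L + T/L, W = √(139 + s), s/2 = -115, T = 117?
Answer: 872/637 ≈ 1.3689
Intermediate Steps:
O(B, f) = 2 - B/2 (O(B, f) = (4 - B)/2 = 2 - B/2)
s = -230 (s = 2*(-115) = -230)
W = I*√91 (W = √(139 - 230) = √(-91) = I*√91 ≈ 9.5394*I)
d(L) = 218/L (d(L) = 101/L + 117/L = 218/L)
X = -91/2 (X = (I*√91)²/2 = (½)*(-91) = -91/2 ≈ -45.500)
d(O(11, -11))/X = (218/(2 - ½*11))/(-91/2) = (218/(2 - 11/2))*(-2/91) = (218/(-7/2))*(-2/91) = (218*(-2/7))*(-2/91) = -436/7*(-2/91) = 872/637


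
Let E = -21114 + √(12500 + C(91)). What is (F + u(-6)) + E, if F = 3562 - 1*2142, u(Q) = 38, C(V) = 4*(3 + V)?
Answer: -19656 + 2*√3219 ≈ -19543.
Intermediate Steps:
C(V) = 12 + 4*V
F = 1420 (F = 3562 - 2142 = 1420)
E = -21114 + 2*√3219 (E = -21114 + √(12500 + (12 + 4*91)) = -21114 + √(12500 + (12 + 364)) = -21114 + √(12500 + 376) = -21114 + √12876 = -21114 + 2*√3219 ≈ -21001.)
(F + u(-6)) + E = (1420 + 38) + (-21114 + 2*√3219) = 1458 + (-21114 + 2*√3219) = -19656 + 2*√3219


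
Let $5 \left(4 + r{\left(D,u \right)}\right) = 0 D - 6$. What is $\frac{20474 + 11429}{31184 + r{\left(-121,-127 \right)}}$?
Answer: $\frac{159515}{155894} \approx 1.0232$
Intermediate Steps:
$r{\left(D,u \right)} = - \frac{26}{5}$ ($r{\left(D,u \right)} = -4 + \frac{0 D - 6}{5} = -4 + \frac{0 - 6}{5} = -4 + \frac{1}{5} \left(-6\right) = -4 - \frac{6}{5} = - \frac{26}{5}$)
$\frac{20474 + 11429}{31184 + r{\left(-121,-127 \right)}} = \frac{20474 + 11429}{31184 - \frac{26}{5}} = \frac{31903}{\frac{155894}{5}} = 31903 \cdot \frac{5}{155894} = \frac{159515}{155894}$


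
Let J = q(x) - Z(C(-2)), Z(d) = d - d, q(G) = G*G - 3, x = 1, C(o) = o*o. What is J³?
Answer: -8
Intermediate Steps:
C(o) = o²
q(G) = -3 + G² (q(G) = G² - 3 = -3 + G²)
Z(d) = 0
J = -2 (J = (-3 + 1²) - 1*0 = (-3 + 1) + 0 = -2 + 0 = -2)
J³ = (-2)³ = -8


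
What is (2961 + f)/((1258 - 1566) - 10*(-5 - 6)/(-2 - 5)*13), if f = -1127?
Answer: -6419/1793 ≈ -3.5800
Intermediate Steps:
(2961 + f)/((1258 - 1566) - 10*(-5 - 6)/(-2 - 5)*13) = (2961 - 1127)/((1258 - 1566) - 10*(-5 - 6)/(-2 - 5)*13) = 1834/(-308 - (-110)/(-7)*13) = 1834/(-308 - (-110)*(-1)/7*13) = 1834/(-308 - 10*11/7*13) = 1834/(-308 - 110/7*13) = 1834/(-308 - 1430/7) = 1834/(-3586/7) = 1834*(-7/3586) = -6419/1793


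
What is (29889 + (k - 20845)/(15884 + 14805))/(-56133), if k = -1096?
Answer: -917241580/1722665637 ≈ -0.53245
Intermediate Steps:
(29889 + (k - 20845)/(15884 + 14805))/(-56133) = (29889 + (-1096 - 20845)/(15884 + 14805))/(-56133) = (29889 - 21941/30689)*(-1/56133) = (917241580/30689)*(-1/56133) = -917241580/1722665637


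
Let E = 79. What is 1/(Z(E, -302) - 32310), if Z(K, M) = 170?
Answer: -1/32140 ≈ -3.1114e-5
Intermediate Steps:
1/(Z(E, -302) - 32310) = 1/(170 - 32310) = 1/(-32140) = -1/32140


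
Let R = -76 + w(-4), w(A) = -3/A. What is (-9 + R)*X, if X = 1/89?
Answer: -337/356 ≈ -0.94663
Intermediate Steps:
X = 1/89 ≈ 0.011236
R = -301/4 (R = -76 - 3/(-4) = -76 - 3*(-¼) = -76 + ¾ = -301/4 ≈ -75.250)
(-9 + R)*X = (-9 - 301/4)*(1/89) = -337/4*1/89 = -337/356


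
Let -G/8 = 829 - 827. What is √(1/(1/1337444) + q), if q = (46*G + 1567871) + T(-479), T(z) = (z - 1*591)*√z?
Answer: √(2904579 - 1070*I*√479) ≈ 1704.3 - 6.87*I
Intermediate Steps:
T(z) = √z*(-591 + z) (T(z) = (z - 591)*√z = (-591 + z)*√z = √z*(-591 + z))
G = -16 (G = -8*(829 - 827) = -8*2 = -16)
q = 1567135 - 1070*I*√479 (q = (46*(-16) + 1567871) + √(-479)*(-591 - 479) = (-736 + 1567871) + (I*√479)*(-1070) = 1567135 - 1070*I*√479 ≈ 1.5671e+6 - 23418.0*I)
√(1/(1/1337444) + q) = √(1/(1/1337444) + (1567135 - 1070*I*√479)) = √(1337444 + (1567135 - 1070*I*√479)) = √(2904579 - 1070*I*√479)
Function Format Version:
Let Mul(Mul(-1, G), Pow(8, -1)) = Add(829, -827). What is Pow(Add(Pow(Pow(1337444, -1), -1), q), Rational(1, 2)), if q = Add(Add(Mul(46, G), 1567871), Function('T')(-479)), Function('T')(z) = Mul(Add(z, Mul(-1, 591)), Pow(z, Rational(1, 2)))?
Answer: Pow(Add(2904579, Mul(-1070, I, Pow(479, Rational(1, 2)))), Rational(1, 2)) ≈ Add(1704.3, Mul(-6.870, I))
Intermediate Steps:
Function('T')(z) = Mul(Pow(z, Rational(1, 2)), Add(-591, z)) (Function('T')(z) = Mul(Add(z, -591), Pow(z, Rational(1, 2))) = Mul(Add(-591, z), Pow(z, Rational(1, 2))) = Mul(Pow(z, Rational(1, 2)), Add(-591, z)))
G = -16 (G = Mul(-8, Add(829, -827)) = Mul(-8, 2) = -16)
q = Add(1567135, Mul(-1070, I, Pow(479, Rational(1, 2)))) (q = Add(Add(Mul(46, -16), 1567871), Mul(Pow(-479, Rational(1, 2)), Add(-591, -479))) = Add(Add(-736, 1567871), Mul(Mul(I, Pow(479, Rational(1, 2))), -1070)) = Add(1567135, Mul(-1070, I, Pow(479, Rational(1, 2)))) ≈ Add(1.5671e+6, Mul(-23418., I)))
Pow(Add(Pow(Pow(1337444, -1), -1), q), Rational(1, 2)) = Pow(Add(Pow(Pow(1337444, -1), -1), Add(1567135, Mul(-1070, I, Pow(479, Rational(1, 2))))), Rational(1, 2)) = Pow(Add(Pow(Rational(1, 1337444), -1), Add(1567135, Mul(-1070, I, Pow(479, Rational(1, 2))))), Rational(1, 2)) = Pow(Add(1337444, Add(1567135, Mul(-1070, I, Pow(479, Rational(1, 2))))), Rational(1, 2)) = Pow(Add(2904579, Mul(-1070, I, Pow(479, Rational(1, 2)))), Rational(1, 2))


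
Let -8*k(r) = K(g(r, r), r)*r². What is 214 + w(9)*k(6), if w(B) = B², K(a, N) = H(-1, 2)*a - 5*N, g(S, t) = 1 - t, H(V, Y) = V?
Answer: 18653/2 ≈ 9326.5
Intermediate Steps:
K(a, N) = -a - 5*N
k(r) = -r²*(-1 - 4*r)/8 (k(r) = -(-(1 - r) - 5*r)*r²/8 = -((-1 + r) - 5*r)*r²/8 = -(-1 - 4*r)*r²/8 = -r²*(-1 - 4*r)/8)
214 + w(9)*k(6) = 214 + 9²*((⅛)*6²*(1 + 4*6)) = 214 + 81*((⅛)*36*(1 + 24)) = 214 + 81*((⅛)*36*25) = 214 + 81*(225/2) = 214 + 18225/2 = 18653/2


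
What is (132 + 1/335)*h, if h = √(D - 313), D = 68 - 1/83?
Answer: 176884*I*√105493/27805 ≈ 2066.2*I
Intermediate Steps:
D = 5643/83 (D = 68 - 1*1/83 = 68 - 1/83 = 5643/83 ≈ 67.988)
h = 4*I*√105493/83 (h = √(5643/83 - 313) = √(-20336/83) = 4*I*√105493/83 ≈ 15.653*I)
(132 + 1/335)*h = (132 + 1/335)*(4*I*√105493/83) = 44221*(4*I*√105493/83)/335 = 176884*I*√105493/27805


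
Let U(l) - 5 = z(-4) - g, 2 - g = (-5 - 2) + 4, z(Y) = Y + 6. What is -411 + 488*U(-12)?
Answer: 565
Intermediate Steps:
z(Y) = 6 + Y
g = 5 (g = 2 - ((-5 - 2) + 4) = 2 - (-7 + 4) = 2 - 1*(-3) = 2 + 3 = 5)
U(l) = 2 (U(l) = 5 + ((6 - 4) - 1*5) = 5 + (2 - 5) = 5 - 3 = 2)
-411 + 488*U(-12) = -411 + 488*2 = -411 + 976 = 565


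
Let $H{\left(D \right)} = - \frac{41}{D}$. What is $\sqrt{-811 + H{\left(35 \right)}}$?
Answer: $\frac{i \sqrt{994910}}{35} \approx 28.499 i$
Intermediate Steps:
$\sqrt{-811 + H{\left(35 \right)}} = \sqrt{-811 - \frac{41}{35}} = \sqrt{- \frac{28426}{35}} = \frac{i \sqrt{994910}}{35}$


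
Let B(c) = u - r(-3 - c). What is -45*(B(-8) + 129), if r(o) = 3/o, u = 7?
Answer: -6093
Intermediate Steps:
B(c) = 7 - 3/(-3 - c)
-45*(B(-8) + 129) = -45*((24 + 7*(-8))/(3 - 8) + 129) = -45*((24 - 56)/(-5) + 129) = -45*(-1/5*(-32) + 129) = -45*(32/5 + 129) = -45*677/5 = -6093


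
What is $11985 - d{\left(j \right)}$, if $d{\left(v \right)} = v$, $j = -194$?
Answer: $12179$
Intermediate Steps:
$11985 - d{\left(j \right)} = 11985 - -194 = 11985 + 194 = 12179$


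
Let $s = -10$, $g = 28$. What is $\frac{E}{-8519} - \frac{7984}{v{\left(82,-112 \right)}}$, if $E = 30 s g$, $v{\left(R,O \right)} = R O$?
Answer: $\frac{1296083}{698558} \approx 1.8554$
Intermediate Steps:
$v{\left(R,O \right)} = O R$
$E = -8400$ ($E = 30 \left(-10\right) 28 = \left(-300\right) 28 = -8400$)
$\frac{E}{-8519} - \frac{7984}{v{\left(82,-112 \right)}} = - \frac{8400}{-8519} - \frac{7984}{\left(-112\right) 82} = \left(-8400\right) \left(- \frac{1}{8519}\right) - \frac{7984}{-9184} = \frac{1200}{1217} - - \frac{499}{574} = \frac{1200}{1217} + \frac{499}{574} = \frac{1296083}{698558}$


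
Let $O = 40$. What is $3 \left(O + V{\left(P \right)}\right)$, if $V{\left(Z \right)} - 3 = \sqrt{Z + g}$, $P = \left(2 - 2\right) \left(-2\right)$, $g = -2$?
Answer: $129 + 3 i \sqrt{2} \approx 129.0 + 4.2426 i$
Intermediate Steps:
$P = 0$ ($P = 0 \left(-2\right) = 0$)
$V{\left(Z \right)} = 3 + \sqrt{-2 + Z}$ ($V{\left(Z \right)} = 3 + \sqrt{Z - 2} = 3 + \sqrt{-2 + Z}$)
$3 \left(O + V{\left(P \right)}\right) = 3 \left(40 + \left(3 + \sqrt{-2 + 0}\right)\right) = 3 \left(40 + \left(3 + \sqrt{-2}\right)\right) = 3 \left(40 + \left(3 + i \sqrt{2}\right)\right) = 3 \left(43 + i \sqrt{2}\right) = 129 + 3 i \sqrt{2}$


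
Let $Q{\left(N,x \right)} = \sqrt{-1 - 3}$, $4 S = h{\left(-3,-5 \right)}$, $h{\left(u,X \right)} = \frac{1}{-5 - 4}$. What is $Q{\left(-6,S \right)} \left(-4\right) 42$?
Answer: $- 336 i \approx - 336.0 i$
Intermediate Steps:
$h{\left(u,X \right)} = - \frac{1}{9}$ ($h{\left(u,X \right)} = \frac{1}{-9} = - \frac{1}{9}$)
$S = - \frac{1}{36}$ ($S = \frac{1}{4} \left(- \frac{1}{9}\right) = - \frac{1}{36} \approx -0.027778$)
$Q{\left(N,x \right)} = 2 i$ ($Q{\left(N,x \right)} = \sqrt{-4} = 2 i$)
$Q{\left(-6,S \right)} \left(-4\right) 42 = 2 i \left(-4\right) 42 = - 8 i 42 = - 336 i$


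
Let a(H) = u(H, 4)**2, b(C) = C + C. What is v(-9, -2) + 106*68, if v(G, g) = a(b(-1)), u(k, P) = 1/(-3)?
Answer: 64873/9 ≈ 7208.1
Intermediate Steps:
u(k, P) = -1/3
b(C) = 2*C
a(H) = 1/9 (a(H) = (-1/3)**2 = 1/9)
v(G, g) = 1/9
v(-9, -2) + 106*68 = 1/9 + 106*68 = 1/9 + 7208 = 64873/9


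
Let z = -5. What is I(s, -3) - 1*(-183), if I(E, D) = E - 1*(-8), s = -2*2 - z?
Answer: 192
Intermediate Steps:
s = 1 (s = -2*2 - 1*(-5) = -4 + 5 = 1)
I(E, D) = 8 + E (I(E, D) = E + 8 = 8 + E)
I(s, -3) - 1*(-183) = (8 + 1) - 1*(-183) = 9 + 183 = 192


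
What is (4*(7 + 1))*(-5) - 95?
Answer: -255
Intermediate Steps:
(4*(7 + 1))*(-5) - 95 = (4*8)*(-5) - 95 = 32*(-5) - 95 = -160 - 95 = -255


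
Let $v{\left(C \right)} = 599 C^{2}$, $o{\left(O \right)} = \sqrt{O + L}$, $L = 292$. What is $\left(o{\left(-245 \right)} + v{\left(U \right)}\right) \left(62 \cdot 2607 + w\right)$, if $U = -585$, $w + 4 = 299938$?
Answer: $94618105171200 + 461568 \sqrt{47} \approx 9.4618 \cdot 10^{13}$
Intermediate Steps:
$w = 299934$ ($w = -4 + 299938 = 299934$)
$o{\left(O \right)} = \sqrt{292 + O}$ ($o{\left(O \right)} = \sqrt{O + 292} = \sqrt{292 + O}$)
$\left(o{\left(-245 \right)} + v{\left(U \right)}\right) \left(62 \cdot 2607 + w\right) = \left(\sqrt{292 - 245} + 599 \left(-585\right)^{2}\right) \left(62 \cdot 2607 + 299934\right) = \left(\sqrt{47} + 599 \cdot 342225\right) \left(161634 + 299934\right) = \left(\sqrt{47} + 204992775\right) 461568 = \left(204992775 + \sqrt{47}\right) 461568 = 94618105171200 + 461568 \sqrt{47}$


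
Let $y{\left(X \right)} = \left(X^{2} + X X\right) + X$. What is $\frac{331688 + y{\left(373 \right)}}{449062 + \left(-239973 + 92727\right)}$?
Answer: $\frac{610319}{301816} \approx 2.0222$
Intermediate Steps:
$y{\left(X \right)} = X + 2 X^{2}$ ($y{\left(X \right)} = \left(X^{2} + X^{2}\right) + X = 2 X^{2} + X = X + 2 X^{2}$)
$\frac{331688 + y{\left(373 \right)}}{449062 + \left(-239973 + 92727\right)} = \frac{331688 + 373 \left(1 + 2 \cdot 373\right)}{449062 + \left(-239973 + 92727\right)} = \frac{331688 + 373 \left(1 + 746\right)}{449062 - 147246} = \frac{331688 + 373 \cdot 747}{301816} = \left(331688 + 278631\right) \frac{1}{301816} = 610319 \cdot \frac{1}{301816} = \frac{610319}{301816}$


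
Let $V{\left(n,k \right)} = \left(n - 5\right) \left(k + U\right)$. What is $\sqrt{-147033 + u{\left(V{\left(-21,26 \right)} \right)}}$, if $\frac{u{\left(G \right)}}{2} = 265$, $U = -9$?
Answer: $i \sqrt{146503} \approx 382.76 i$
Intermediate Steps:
$V{\left(n,k \right)} = \left(-9 + k\right) \left(-5 + n\right)$ ($V{\left(n,k \right)} = \left(n - 5\right) \left(k - 9\right) = \left(-5 + n\right) \left(-9 + k\right) = \left(-9 + k\right) \left(-5 + n\right)$)
$u{\left(G \right)} = 530$ ($u{\left(G \right)} = 2 \cdot 265 = 530$)
$\sqrt{-147033 + u{\left(V{\left(-21,26 \right)} \right)}} = \sqrt{-147033 + 530} = \sqrt{-146503} = i \sqrt{146503}$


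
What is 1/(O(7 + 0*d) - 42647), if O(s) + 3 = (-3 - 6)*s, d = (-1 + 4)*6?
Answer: -1/42713 ≈ -2.3412e-5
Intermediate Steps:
d = 18 (d = 3*6 = 18)
O(s) = -3 - 9*s (O(s) = -3 + (-3 - 6)*s = -3 - 9*s)
1/(O(7 + 0*d) - 42647) = 1/((-3 - 9*(7 + 0*18)) - 42647) = 1/((-3 - 9*(7 + 0)) - 42647) = 1/((-3 - 9*7) - 42647) = 1/((-3 - 63) - 42647) = 1/(-66 - 42647) = 1/(-42713) = -1/42713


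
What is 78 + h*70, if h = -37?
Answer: -2512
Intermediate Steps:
78 + h*70 = 78 - 37*70 = 78 - 2590 = -2512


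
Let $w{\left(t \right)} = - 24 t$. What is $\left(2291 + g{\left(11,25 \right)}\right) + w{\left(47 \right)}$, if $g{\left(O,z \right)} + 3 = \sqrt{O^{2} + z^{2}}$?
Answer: $1160 + \sqrt{746} \approx 1187.3$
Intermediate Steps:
$g{\left(O,z \right)} = -3 + \sqrt{O^{2} + z^{2}}$
$\left(2291 + g{\left(11,25 \right)}\right) + w{\left(47 \right)} = \left(2291 - \left(3 - \sqrt{11^{2} + 25^{2}}\right)\right) - 1128 = \left(2291 - \left(3 - \sqrt{121 + 625}\right)\right) - 1128 = \left(2291 - \left(3 - \sqrt{746}\right)\right) - 1128 = \left(2288 + \sqrt{746}\right) - 1128 = 1160 + \sqrt{746}$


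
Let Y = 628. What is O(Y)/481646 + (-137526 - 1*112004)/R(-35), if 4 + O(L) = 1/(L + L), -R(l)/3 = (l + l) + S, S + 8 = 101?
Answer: 150952518386693/41741368944 ≈ 3616.4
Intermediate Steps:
S = 93 (S = -8 + 101 = 93)
R(l) = -279 - 6*l (R(l) = -3*((l + l) + 93) = -3*(2*l + 93) = -3*(93 + 2*l) = -279 - 6*l)
O(L) = -4 + 1/(2*L) (O(L) = -4 + 1/(L + L) = -4 + 1/(2*L))
O(Y)/481646 + (-137526 - 1*112004)/R(-35) = (-4 + (1/2)/628)/481646 + (-137526 - 1*112004)/(-279 - 6*(-35)) = (-4 + (1/2)*(1/628))*(1/481646) + (-137526 - 112004)/(-279 + 210) = (-4 + 1/1256)*(1/481646) - 249530/(-69) = -5023/1256*1/481646 - 249530*(-1/69) = -5023/604947376 + 249530/69 = 150952518386693/41741368944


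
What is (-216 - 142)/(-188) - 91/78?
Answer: 104/141 ≈ 0.73759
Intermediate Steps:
(-216 - 142)/(-188) - 91/78 = -358*(-1/188) - 91*1/78 = 179/94 - 7/6 = 104/141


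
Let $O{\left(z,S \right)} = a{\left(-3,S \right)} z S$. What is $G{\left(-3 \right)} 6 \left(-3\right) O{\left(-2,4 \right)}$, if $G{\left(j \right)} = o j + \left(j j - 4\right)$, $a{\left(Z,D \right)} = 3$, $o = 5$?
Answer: $-4320$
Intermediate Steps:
$G{\left(j \right)} = -4 + j^{2} + 5 j$ ($G{\left(j \right)} = 5 j + \left(j j - 4\right) = 5 j + \left(j^{2} - 4\right) = 5 j + \left(-4 + j^{2}\right) = -4 + j^{2} + 5 j$)
$O{\left(z,S \right)} = 3 S z$ ($O{\left(z,S \right)} = 3 z S = 3 S z$)
$G{\left(-3 \right)} 6 \left(-3\right) O{\left(-2,4 \right)} = \left(-4 + \left(-3\right)^{2} + 5 \left(-3\right)\right) 6 \left(-3\right) 3 \cdot 4 \left(-2\right) = \left(-4 + 9 - 15\right) \left(-18\right) \left(-24\right) = \left(-10\right) \left(-18\right) \left(-24\right) = 180 \left(-24\right) = -4320$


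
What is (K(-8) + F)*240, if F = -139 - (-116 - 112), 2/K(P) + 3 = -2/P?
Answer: 233040/11 ≈ 21185.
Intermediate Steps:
K(P) = 2/(-3 - 2/P)
F = 89 (F = -139 - 1*(-228) = -139 + 228 = 89)
(K(-8) + F)*240 = (-2*(-8)/(2 + 3*(-8)) + 89)*240 = (-2*(-8)/(2 - 24) + 89)*240 = (-2*(-8)/(-22) + 89)*240 = (-2*(-8)*(-1/22) + 89)*240 = (-8/11 + 89)*240 = (971/11)*240 = 233040/11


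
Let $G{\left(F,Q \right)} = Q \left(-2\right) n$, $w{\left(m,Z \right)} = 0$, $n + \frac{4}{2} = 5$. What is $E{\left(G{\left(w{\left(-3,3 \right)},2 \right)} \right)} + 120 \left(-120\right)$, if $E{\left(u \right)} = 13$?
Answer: $-14387$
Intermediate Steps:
$n = 3$ ($n = -2 + 5 = 3$)
$G{\left(F,Q \right)} = - 6 Q$ ($G{\left(F,Q \right)} = Q \left(-2\right) 3 = - 2 Q 3 = - 6 Q$)
$E{\left(G{\left(w{\left(-3,3 \right)},2 \right)} \right)} + 120 \left(-120\right) = 13 + 120 \left(-120\right) = 13 - 14400 = -14387$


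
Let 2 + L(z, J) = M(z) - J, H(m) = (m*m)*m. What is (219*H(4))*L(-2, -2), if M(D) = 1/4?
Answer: 3504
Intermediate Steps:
M(D) = ¼
H(m) = m³ (H(m) = m²*m = m³)
L(z, J) = -7/4 - J (L(z, J) = -2 + (¼ - J) = -7/4 - J)
(219*H(4))*L(-2, -2) = (219*4³)*(-7/4 - 1*(-2)) = (219*64)*(-7/4 + 2) = 14016*(¼) = 3504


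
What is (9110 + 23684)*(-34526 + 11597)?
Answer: -751933626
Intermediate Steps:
(9110 + 23684)*(-34526 + 11597) = 32794*(-22929) = -751933626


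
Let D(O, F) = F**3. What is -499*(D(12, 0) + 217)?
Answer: -108283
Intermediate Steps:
-499*(D(12, 0) + 217) = -499*(0**3 + 217) = -499*(0 + 217) = -499*217 = -108283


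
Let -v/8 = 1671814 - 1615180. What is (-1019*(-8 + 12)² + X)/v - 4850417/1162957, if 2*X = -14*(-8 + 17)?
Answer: -2178554013805/526903253904 ≈ -4.1346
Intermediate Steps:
X = -63 (X = (-14*(-8 + 17))/2 = (-14*9)/2 = (½)*(-126) = -63)
v = -453072 (v = -8*(1671814 - 1615180) = -8*56634 = -453072)
(-1019*(-8 + 12)² + X)/v - 4850417/1162957 = (-1019*(-8 + 12)² - 63)/(-453072) - 4850417/1162957 = (-1019*4² - 63)*(-1/453072) - 4850417*1/1162957 = (-1019*16 - 63)*(-1/453072) - 4850417/1162957 = (-16304 - 63)*(-1/453072) - 4850417/1162957 = -16367*(-1/453072) - 4850417/1162957 = 16367/453072 - 4850417/1162957 = -2178554013805/526903253904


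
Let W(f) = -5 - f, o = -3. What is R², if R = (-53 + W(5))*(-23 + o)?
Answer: 2683044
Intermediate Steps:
R = 1638 (R = (-53 + (-5 - 1*5))*(-23 - 3) = (-53 + (-5 - 5))*(-26) = (-53 - 10)*(-26) = -63*(-26) = 1638)
R² = 1638² = 2683044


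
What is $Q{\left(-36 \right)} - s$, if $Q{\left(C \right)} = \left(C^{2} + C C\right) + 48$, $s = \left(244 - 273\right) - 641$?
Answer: $3310$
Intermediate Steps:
$s = -670$ ($s = -29 - 641 = -670$)
$Q{\left(C \right)} = 48 + 2 C^{2}$ ($Q{\left(C \right)} = \left(C^{2} + C^{2}\right) + 48 = 2 C^{2} + 48 = 48 + 2 C^{2}$)
$Q{\left(-36 \right)} - s = \left(48 + 2 \left(-36\right)^{2}\right) - -670 = \left(48 + 2 \cdot 1296\right) + 670 = \left(48 + 2592\right) + 670 = 2640 + 670 = 3310$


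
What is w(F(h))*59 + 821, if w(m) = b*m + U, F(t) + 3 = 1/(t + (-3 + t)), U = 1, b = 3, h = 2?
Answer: 526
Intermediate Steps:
F(t) = -3 + 1/(-3 + 2*t) (F(t) = -3 + 1/(t + (-3 + t)) = -3 + 1/(-3 + 2*t))
w(m) = 1 + 3*m (w(m) = 3*m + 1 = 1 + 3*m)
w(F(h))*59 + 821 = (1 + 3*(2*(5 - 3*2)/(-3 + 2*2)))*59 + 821 = (1 + 3*(2*(5 - 6)/(-3 + 4)))*59 + 821 = (1 + 3*(2*(-1)/1))*59 + 821 = (1 + 3*(2*1*(-1)))*59 + 821 = (1 + 3*(-2))*59 + 821 = (1 - 6)*59 + 821 = -5*59 + 821 = -295 + 821 = 526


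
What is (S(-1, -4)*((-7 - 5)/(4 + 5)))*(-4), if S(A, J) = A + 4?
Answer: 16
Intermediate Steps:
S(A, J) = 4 + A
(S(-1, -4)*((-7 - 5)/(4 + 5)))*(-4) = ((4 - 1)*((-7 - 5)/(4 + 5)))*(-4) = (3*(-12/9))*(-4) = (3*(-12*⅑))*(-4) = (3*(-4/3))*(-4) = -4*(-4) = 16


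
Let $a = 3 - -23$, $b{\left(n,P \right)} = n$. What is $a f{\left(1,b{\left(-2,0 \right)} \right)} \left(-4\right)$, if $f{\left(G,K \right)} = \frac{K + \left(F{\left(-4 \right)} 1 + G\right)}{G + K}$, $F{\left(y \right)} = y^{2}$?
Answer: $1560$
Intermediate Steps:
$f{\left(G,K \right)} = \frac{16 + G + K}{G + K}$ ($f{\left(G,K \right)} = \frac{K + \left(\left(-4\right)^{2} \cdot 1 + G\right)}{G + K} = \frac{K + \left(16 \cdot 1 + G\right)}{G + K} = \frac{K + \left(16 + G\right)}{G + K} = \frac{16 + G + K}{G + K}$)
$a = 26$ ($a = 3 + 23 = 26$)
$a f{\left(1,b{\left(-2,0 \right)} \right)} \left(-4\right) = 26 \frac{16 + 1 - 2}{1 - 2} \left(-4\right) = 26 \frac{1}{-1} \cdot 15 \left(-4\right) = 26 \left(\left(-1\right) 15\right) \left(-4\right) = 26 \left(-15\right) \left(-4\right) = \left(-390\right) \left(-4\right) = 1560$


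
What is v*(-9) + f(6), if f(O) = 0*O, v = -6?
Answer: 54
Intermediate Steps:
f(O) = 0
v*(-9) + f(6) = -6*(-9) + 0 = 54 + 0 = 54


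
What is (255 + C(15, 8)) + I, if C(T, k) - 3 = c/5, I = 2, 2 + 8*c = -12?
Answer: 5193/20 ≈ 259.65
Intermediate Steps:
c = -7/4 (c = -¼ + (⅛)*(-12) = -¼ - 3/2 = -7/4 ≈ -1.7500)
C(T, k) = 53/20 (C(T, k) = 3 - 7/4/5 = 3 - 7/4*⅕ = 3 - 7/20 = 53/20)
(255 + C(15, 8)) + I = (255 + 53/20) + 2 = 5153/20 + 2 = 5193/20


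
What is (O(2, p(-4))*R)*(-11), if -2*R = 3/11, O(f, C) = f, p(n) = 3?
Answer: 3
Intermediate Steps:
R = -3/22 (R = -3/(2*11) = -½*3/11 = -3/22 ≈ -0.13636)
(O(2, p(-4))*R)*(-11) = (2*(-3/22))*(-11) = -3/11*(-11) = 3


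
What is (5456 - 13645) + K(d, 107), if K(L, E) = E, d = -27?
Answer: -8082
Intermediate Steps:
(5456 - 13645) + K(d, 107) = (5456 - 13645) + 107 = -8189 + 107 = -8082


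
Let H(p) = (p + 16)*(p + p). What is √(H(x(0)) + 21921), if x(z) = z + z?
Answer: √21921 ≈ 148.06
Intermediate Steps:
x(z) = 2*z
H(p) = 2*p*(16 + p) (H(p) = (16 + p)*(2*p) = 2*p*(16 + p))
√(H(x(0)) + 21921) = √(2*(2*0)*(16 + 2*0) + 21921) = √(2*0*(16 + 0) + 21921) = √(2*0*16 + 21921) = √(0 + 21921) = √21921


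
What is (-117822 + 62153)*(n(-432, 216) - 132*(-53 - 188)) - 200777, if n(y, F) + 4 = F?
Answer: -1782944833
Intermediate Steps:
n(y, F) = -4 + F
(-117822 + 62153)*(n(-432, 216) - 132*(-53 - 188)) - 200777 = (-117822 + 62153)*((-4 + 216) - 132*(-53 - 188)) - 200777 = -55669*(212 - 132*(-241)) - 200777 = -55669*(212 + 31812) - 200777 = -55669*32024 - 200777 = -1782744056 - 200777 = -1782944833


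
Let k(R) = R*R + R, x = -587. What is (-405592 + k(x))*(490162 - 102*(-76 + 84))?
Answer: -30148607060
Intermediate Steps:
k(R) = R + R² (k(R) = R² + R = R + R²)
(-405592 + k(x))*(490162 - 102*(-76 + 84)) = (-405592 - 587*(1 - 587))*(490162 - 102*(-76 + 84)) = (-405592 - 587*(-586))*(490162 - 102*8) = (-405592 + 343982)*(490162 - 816) = -61610*489346 = -30148607060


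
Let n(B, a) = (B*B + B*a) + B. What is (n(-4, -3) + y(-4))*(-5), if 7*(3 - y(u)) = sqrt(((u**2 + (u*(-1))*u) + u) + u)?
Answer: -135 + 10*I*sqrt(2)/7 ≈ -135.0 + 2.0203*I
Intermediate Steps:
n(B, a) = B + B**2 + B*a (n(B, a) = (B**2 + B*a) + B = B + B**2 + B*a)
y(u) = 3 - sqrt(2)*sqrt(u)/7 (y(u) = 3 - sqrt(((u**2 + (u*(-1))*u) + u) + u)/7 = 3 - sqrt(((u**2 + (-u)*u) + u) + u)/7 = 3 - sqrt(((u**2 - u**2) + u) + u)/7 = 3 - sqrt((0 + u) + u)/7 = 3 - sqrt(u + u)/7 = 3 - sqrt(2)*sqrt(u)/7)
(n(-4, -3) + y(-4))*(-5) = (-4*(1 - 4 - 3) + (3 - sqrt(2)*sqrt(-4)/7))*(-5) = (-4*(-6) + (3 - sqrt(2)*2*I/7))*(-5) = (24 + (3 - 2*I*sqrt(2)/7))*(-5) = (27 - 2*I*sqrt(2)/7)*(-5) = -135 + 10*I*sqrt(2)/7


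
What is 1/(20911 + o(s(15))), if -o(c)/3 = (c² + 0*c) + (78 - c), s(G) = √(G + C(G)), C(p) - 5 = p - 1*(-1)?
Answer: 1/20587 ≈ 4.8574e-5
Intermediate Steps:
C(p) = 6 + p (C(p) = 5 + (p - 1*(-1)) = 5 + (p + 1) = 5 + (1 + p) = 6 + p)
s(G) = √(6 + 2*G) (s(G) = √(G + (6 + G)) = √(6 + 2*G))
o(c) = -234 - 3*c² + 3*c (o(c) = -3*((c² + 0*c) + (78 - c)) = -3*((c² + 0) + (78 - c)) = -3*(c² + (78 - c)) = -3*(78 + c² - c) = -234 - 3*c² + 3*c)
1/(20911 + o(s(15))) = 1/(20911 + (-234 - 3*(√(6 + 2*15))² + 3*√(6 + 2*15))) = 1/(20911 + (-234 - 3*(√(6 + 30))² + 3*√(6 + 30))) = 1/(20911 + (-234 - 3*(√36)² + 3*√36)) = 1/(20911 + (-234 - 3*6² + 3*6)) = 1/(20911 + (-234 - 3*36 + 18)) = 1/(20911 + (-234 - 108 + 18)) = 1/(20911 - 324) = 1/20587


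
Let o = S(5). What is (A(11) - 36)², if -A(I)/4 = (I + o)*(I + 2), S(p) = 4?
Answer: 665856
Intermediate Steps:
o = 4
A(I) = -4*(2 + I)*(4 + I) (A(I) = -4*(I + 4)*(I + 2) = -4*(4 + I)*(2 + I) = -4*(2 + I)*(4 + I))
(A(11) - 36)² = ((-32 - 24*11 - 4*11²) - 36)² = ((-32 - 264 - 4*121) - 36)² = ((-32 - 264 - 484) - 36)² = (-780 - 36)² = (-816)² = 665856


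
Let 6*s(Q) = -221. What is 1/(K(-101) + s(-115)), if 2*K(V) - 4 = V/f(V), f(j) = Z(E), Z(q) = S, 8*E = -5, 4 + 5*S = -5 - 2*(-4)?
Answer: 3/653 ≈ 0.0045942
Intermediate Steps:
S = -⅕ (S = -⅘ + (-5 - 2*(-4))/5 = -⅘ + (-5 + 8)/5 = -⅘ + (⅕)*3 = -⅘ + ⅗ = -⅕ ≈ -0.20000)
E = -5/8 (E = (⅛)*(-5) = -5/8 ≈ -0.62500)
Z(q) = -⅕
f(j) = -⅕
s(Q) = -221/6 (s(Q) = (⅙)*(-221) = -221/6)
K(V) = 2 - 5*V/2 (K(V) = 2 + (V/(-⅕))/2 = 2 + (V*(-5))/2 = 2 + (-5*V)/2 = 2 - 5*V/2)
1/(K(-101) + s(-115)) = 1/((2 - 5/2*(-101)) - 221/6) = 1/((2 + 505/2) - 221/6) = 1/(509/2 - 221/6) = 1/(653/3) = 3/653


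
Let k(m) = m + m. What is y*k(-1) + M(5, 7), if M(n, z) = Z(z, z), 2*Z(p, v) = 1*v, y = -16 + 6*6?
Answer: -73/2 ≈ -36.500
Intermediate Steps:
y = 20 (y = -16 + 36 = 20)
k(m) = 2*m
Z(p, v) = v/2 (Z(p, v) = (1*v)/2 = v/2)
M(n, z) = z/2
y*k(-1) + M(5, 7) = 20*(2*(-1)) + (½)*7 = 20*(-2) + 7/2 = -40 + 7/2 = -73/2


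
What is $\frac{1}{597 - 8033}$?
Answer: $- \frac{1}{7436} \approx -0.00013448$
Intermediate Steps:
$\frac{1}{597 - 8033} = \frac{1}{-7436} = - \frac{1}{7436}$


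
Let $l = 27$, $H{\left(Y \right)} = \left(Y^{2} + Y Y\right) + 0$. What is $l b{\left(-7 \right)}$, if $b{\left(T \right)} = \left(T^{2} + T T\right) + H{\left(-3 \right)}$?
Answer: $3132$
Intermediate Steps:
$H{\left(Y \right)} = 2 Y^{2}$ ($H{\left(Y \right)} = \left(Y^{2} + Y^{2}\right) + 0 = 2 Y^{2} + 0 = 2 Y^{2}$)
$b{\left(T \right)} = 18 + 2 T^{2}$ ($b{\left(T \right)} = \left(T^{2} + T T\right) + 2 \left(-3\right)^{2} = \left(T^{2} + T^{2}\right) + 2 \cdot 9 = 2 T^{2} + 18 = 18 + 2 T^{2}$)
$l b{\left(-7 \right)} = 27 \left(18 + 2 \left(-7\right)^{2}\right) = 27 \left(18 + 2 \cdot 49\right) = 27 \left(18 + 98\right) = 27 \cdot 116 = 3132$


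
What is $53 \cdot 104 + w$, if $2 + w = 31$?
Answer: $5541$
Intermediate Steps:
$w = 29$ ($w = -2 + 31 = 29$)
$53 \cdot 104 + w = 53 \cdot 104 + 29 = 5512 + 29 = 5541$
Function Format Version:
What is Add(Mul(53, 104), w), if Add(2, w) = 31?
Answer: 5541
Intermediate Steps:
w = 29 (w = Add(-2, 31) = 29)
Add(Mul(53, 104), w) = Add(Mul(53, 104), 29) = Add(5512, 29) = 5541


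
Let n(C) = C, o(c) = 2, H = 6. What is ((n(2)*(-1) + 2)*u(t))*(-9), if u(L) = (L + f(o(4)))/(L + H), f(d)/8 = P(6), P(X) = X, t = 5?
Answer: 0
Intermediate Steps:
f(d) = 48 (f(d) = 8*6 = 48)
u(L) = (48 + L)/(6 + L) (u(L) = (L + 48)/(L + 6) = (48 + L)/(6 + L))
((n(2)*(-1) + 2)*u(t))*(-9) = ((2*(-1) + 2)*((48 + 5)/(6 + 5)))*(-9) = ((-2 + 2)*(53/11))*(-9) = (0*((1/11)*53))*(-9) = (0*(53/11))*(-9) = 0*(-9) = 0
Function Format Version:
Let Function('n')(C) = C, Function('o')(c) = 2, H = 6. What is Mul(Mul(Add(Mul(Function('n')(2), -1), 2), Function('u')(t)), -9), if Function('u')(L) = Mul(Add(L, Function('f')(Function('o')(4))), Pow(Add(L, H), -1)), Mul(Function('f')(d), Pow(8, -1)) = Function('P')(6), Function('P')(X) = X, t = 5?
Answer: 0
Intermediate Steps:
Function('f')(d) = 48 (Function('f')(d) = Mul(8, 6) = 48)
Function('u')(L) = Mul(Pow(Add(6, L), -1), Add(48, L)) (Function('u')(L) = Mul(Add(L, 48), Pow(Add(L, 6), -1)) = Mul(Add(48, L), Pow(Add(6, L), -1)) = Mul(Pow(Add(6, L), -1), Add(48, L)))
Mul(Mul(Add(Mul(Function('n')(2), -1), 2), Function('u')(t)), -9) = Mul(Mul(Add(Mul(2, -1), 2), Mul(Pow(Add(6, 5), -1), Add(48, 5))), -9) = Mul(Mul(Add(-2, 2), Mul(Pow(11, -1), 53)), -9) = Mul(Mul(0, Mul(Rational(1, 11), 53)), -9) = Mul(Mul(0, Rational(53, 11)), -9) = Mul(0, -9) = 0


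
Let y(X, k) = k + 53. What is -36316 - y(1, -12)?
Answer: -36357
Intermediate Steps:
y(X, k) = 53 + k
-36316 - y(1, -12) = -36316 - (53 - 12) = -36316 - 1*41 = -36316 - 41 = -36357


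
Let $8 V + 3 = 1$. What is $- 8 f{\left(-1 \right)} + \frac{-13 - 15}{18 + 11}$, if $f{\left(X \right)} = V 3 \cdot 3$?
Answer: $\frac{494}{29} \approx 17.034$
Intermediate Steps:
$V = - \frac{1}{4}$ ($V = - \frac{3}{8} + \frac{1}{8} \cdot 1 = - \frac{3}{8} + \frac{1}{8} = - \frac{1}{4} \approx -0.25$)
$f{\left(X \right)} = - \frac{9}{4}$ ($f{\left(X \right)} = \left(- \frac{1}{4}\right) 3 \cdot 3 = \left(- \frac{3}{4}\right) 3 = - \frac{9}{4}$)
$- 8 f{\left(-1 \right)} + \frac{-13 - 15}{18 + 11} = \left(-8\right) \left(- \frac{9}{4}\right) + \frac{-13 - 15}{18 + 11} = 18 - \frac{28}{29} = \frac{494}{29}$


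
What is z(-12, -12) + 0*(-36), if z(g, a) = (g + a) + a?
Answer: -36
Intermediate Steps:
z(g, a) = g + 2*a (z(g, a) = (a + g) + a = g + 2*a)
z(-12, -12) + 0*(-36) = (-12 + 2*(-12)) + 0*(-36) = (-12 - 24) + 0 = -36 + 0 = -36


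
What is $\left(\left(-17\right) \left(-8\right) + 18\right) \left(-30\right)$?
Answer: $-4620$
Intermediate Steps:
$\left(\left(-17\right) \left(-8\right) + 18\right) \left(-30\right) = \left(136 + 18\right) \left(-30\right) = 154 \left(-30\right) = -4620$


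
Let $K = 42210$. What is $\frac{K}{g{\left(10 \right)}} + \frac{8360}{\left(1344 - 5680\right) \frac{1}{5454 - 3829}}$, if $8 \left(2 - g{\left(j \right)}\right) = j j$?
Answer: $- \frac{3876965}{542} \approx -7153.1$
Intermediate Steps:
$g{\left(j \right)} = 2 - \frac{j^{2}}{8}$ ($g{\left(j \right)} = 2 - \frac{j j}{8} = 2 - \frac{j^{2}}{8}$)
$\frac{K}{g{\left(10 \right)}} + \frac{8360}{\left(1344 - 5680\right) \frac{1}{5454 - 3829}} = \frac{42210}{2 - \frac{10^{2}}{8}} + \frac{8360}{\left(1344 - 5680\right) \frac{1}{5454 - 3829}} = \frac{42210}{2 - \frac{25}{2}} + \frac{8360}{\left(-4336\right) \frac{1}{1625}} = \frac{42210}{- \frac{21}{2}} + \frac{8360}{- \frac{4336}{1625}} = 42210 \left(- \frac{2}{21}\right) + 8360 \left(- \frac{1625}{4336}\right) = -4020 - \frac{1698125}{542} = - \frac{3876965}{542}$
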